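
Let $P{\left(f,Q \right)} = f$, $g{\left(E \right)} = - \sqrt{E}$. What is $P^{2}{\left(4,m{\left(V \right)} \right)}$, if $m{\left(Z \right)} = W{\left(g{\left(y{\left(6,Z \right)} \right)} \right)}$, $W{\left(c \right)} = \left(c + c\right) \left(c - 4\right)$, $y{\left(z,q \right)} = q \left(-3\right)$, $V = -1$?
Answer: $16$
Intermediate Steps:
$y{\left(z,q \right)} = - 3 q$
$W{\left(c \right)} = 2 c \left(-4 + c\right)$
$m{\left(Z \right)} = - 2 \sqrt{3} \sqrt{- Z} \left(-4 - \sqrt{3} \sqrt{- Z}\right)$ ($m{\left(Z \right)} = 2 \left(- \sqrt{- 3 Z}\right) \left(-4 - \sqrt{- 3 Z}\right) = 2 \left(- \sqrt{3} \sqrt{- Z}\right) \left(-4 - \sqrt{3} \sqrt{- Z}\right) = - 2 \sqrt{3} \sqrt{- Z} \left(-4 - \sqrt{3} \sqrt{- Z}\right)$)
$P^{2}{\left(4,m{\left(V \right)} \right)} = 4^{2} = 16$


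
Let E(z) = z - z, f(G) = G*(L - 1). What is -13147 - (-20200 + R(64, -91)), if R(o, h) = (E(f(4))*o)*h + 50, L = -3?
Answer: 7003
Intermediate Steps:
f(G) = -4*G (f(G) = G*(-3 - 1) = G*(-4) = -4*G)
E(z) = 0
R(o, h) = 50 (R(o, h) = (0*o)*h + 50 = 0*h + 50 = 0 + 50 = 50)
-13147 - (-20200 + R(64, -91)) = -13147 - (-20200 + 50) = -13147 - 1*(-20150) = -13147 + 20150 = 7003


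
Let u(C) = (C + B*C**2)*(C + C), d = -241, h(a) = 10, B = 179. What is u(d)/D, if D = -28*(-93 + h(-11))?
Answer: -1252749089/581 ≈ -2.1562e+6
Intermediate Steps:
u(C) = 2*C*(C + 179*C**2) (u(C) = (C + 179*C**2)*(C + C) = (C + 179*C**2)*(2*C) = 2*C*(C + 179*C**2))
D = 2324 (D = -28*(-93 + 10) = -28*(-83) = 2324)
u(d)/D = ((-241)**2*(2 + 358*(-241)))/2324 = (58081*(2 - 86278))*(1/2324) = (58081*(-86276))*(1/2324) = -5010996356*1/2324 = -1252749089/581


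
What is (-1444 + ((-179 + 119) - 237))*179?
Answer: -311639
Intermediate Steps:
(-1444 + ((-179 + 119) - 237))*179 = (-1444 + (-60 - 237))*179 = (-1444 - 297)*179 = -1741*179 = -311639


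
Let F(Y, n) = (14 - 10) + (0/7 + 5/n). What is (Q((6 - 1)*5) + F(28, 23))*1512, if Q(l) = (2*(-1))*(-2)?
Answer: 285768/23 ≈ 12425.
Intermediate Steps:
F(Y, n) = 4 + 5/n (F(Y, n) = 4 + (0*(⅐) + 5/n) = 4 + (0 + 5/n) = 4 + 5/n)
Q(l) = 4 (Q(l) = -2*(-2) = 4)
(Q((6 - 1)*5) + F(28, 23))*1512 = (4 + (4 + 5/23))*1512 = (4 + 97/23)*1512 = (189/23)*1512 = 285768/23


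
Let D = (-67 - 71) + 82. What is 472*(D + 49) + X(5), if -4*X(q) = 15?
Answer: -13231/4 ≈ -3307.8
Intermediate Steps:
X(q) = -15/4 (X(q) = -¼*15 = -15/4)
D = -56 (D = -138 + 82 = -56)
472*(D + 49) + X(5) = 472*(-56 + 49) - 15/4 = 472*(-7) - 15/4 = -3304 - 15/4 = -13231/4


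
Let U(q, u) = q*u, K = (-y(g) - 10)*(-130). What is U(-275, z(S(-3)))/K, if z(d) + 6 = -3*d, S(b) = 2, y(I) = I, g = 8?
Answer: 55/39 ≈ 1.4103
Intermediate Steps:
K = 2340 (K = (-1*8 - 10)*(-130) = (-8 - 10)*(-130) = -18*(-130) = 2340)
z(d) = -6 - 3*d
U(-275, z(S(-3)))/K = -275*(-6 - 3*2)/2340 = -275*(-6 - 6)*(1/2340) = -275*(-12)*(1/2340) = 3300*(1/2340) = 55/39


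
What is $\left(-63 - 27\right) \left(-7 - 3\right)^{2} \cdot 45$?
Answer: $-405000$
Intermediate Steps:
$\left(-63 - 27\right) \left(-7 - 3\right)^{2} \cdot 45 = \left(-63 - 27\right) \left(-10\right)^{2} \cdot 45 = \left(-90\right) 100 \cdot 45 = \left(-9000\right) 45 = -405000$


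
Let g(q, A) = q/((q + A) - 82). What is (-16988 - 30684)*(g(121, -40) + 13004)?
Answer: -614158376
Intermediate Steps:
g(q, A) = q/(-82 + A + q) (g(q, A) = q/((A + q) - 82) = q/(-82 + A + q))
(-16988 - 30684)*(g(121, -40) + 13004) = (-16988 - 30684)*(121/(-82 - 40 + 121) + 13004) = -47672*(121/(-1) + 13004) = -47672*(121*(-1) + 13004) = -47672*(-121 + 13004) = -47672*12883 = -614158376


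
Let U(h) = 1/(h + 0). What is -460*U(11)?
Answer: -460/11 ≈ -41.818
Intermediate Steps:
U(h) = 1/h
-460*U(11) = -460/11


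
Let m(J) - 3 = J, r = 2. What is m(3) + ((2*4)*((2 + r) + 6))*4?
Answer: 326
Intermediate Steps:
m(J) = 3 + J
m(3) + ((2*4)*((2 + r) + 6))*4 = (3 + 3) + ((2*4)*((2 + 2) + 6))*4 = 6 + (8*(4 + 6))*4 = 6 + (8*10)*4 = 6 + 80*4 = 6 + 320 = 326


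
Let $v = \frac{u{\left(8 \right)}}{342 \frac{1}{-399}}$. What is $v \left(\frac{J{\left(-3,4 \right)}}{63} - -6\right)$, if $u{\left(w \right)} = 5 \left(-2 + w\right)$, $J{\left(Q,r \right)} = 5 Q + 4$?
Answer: $- \frac{1835}{9} \approx -203.89$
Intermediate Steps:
$J{\left(Q,r \right)} = 4 + 5 Q$
$u{\left(w \right)} = -10 + 5 w$
$v = -35$ ($v = \frac{-10 + 5 \cdot 8}{342 \frac{1}{-399}} = \frac{-10 + 40}{342 \left(- \frac{1}{399}\right)} = \frac{30}{- \frac{6}{7}} = 30 \left(- \frac{7}{6}\right) = -35$)
$v \left(\frac{J{\left(-3,4 \right)}}{63} - -6\right) = - 35 \left(\frac{4 + 5 \left(-3\right)}{63} - -6\right) = - 35 \left(\left(4 - 15\right) \frac{1}{63} + 6\right) = - 35 \left(\left(-11\right) \frac{1}{63} + 6\right) = - 35 \left(- \frac{11}{63} + 6\right) = \left(-35\right) \frac{367}{63} = - \frac{1835}{9}$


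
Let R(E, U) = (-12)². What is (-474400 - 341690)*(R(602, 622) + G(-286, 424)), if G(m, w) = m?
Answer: 115884780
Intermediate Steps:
R(E, U) = 144
(-474400 - 341690)*(R(602, 622) + G(-286, 424)) = (-474400 - 341690)*(144 - 286) = -816090*(-142) = 115884780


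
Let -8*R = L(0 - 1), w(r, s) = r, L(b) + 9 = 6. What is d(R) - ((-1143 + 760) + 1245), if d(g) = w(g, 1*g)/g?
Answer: -861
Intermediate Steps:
L(b) = -3 (L(b) = -9 + 6 = -3)
R = 3/8 (R = -1/8*(-3) = 3/8 ≈ 0.37500)
d(g) = 1 (d(g) = g/g = 1)
d(R) - ((-1143 + 760) + 1245) = 1 - ((-1143 + 760) + 1245) = 1 - (-383 + 1245) = 1 - 1*862 = 1 - 862 = -861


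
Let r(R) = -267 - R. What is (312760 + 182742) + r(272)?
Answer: 494963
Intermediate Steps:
(312760 + 182742) + r(272) = (312760 + 182742) + (-267 - 1*272) = 495502 + (-267 - 272) = 495502 - 539 = 494963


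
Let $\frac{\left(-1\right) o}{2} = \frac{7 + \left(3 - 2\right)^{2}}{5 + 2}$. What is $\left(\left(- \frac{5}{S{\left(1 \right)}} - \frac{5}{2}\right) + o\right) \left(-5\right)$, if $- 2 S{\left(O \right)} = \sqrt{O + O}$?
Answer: $\frac{335}{14} - 25 \sqrt{2} \approx -11.427$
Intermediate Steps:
$S{\left(O \right)} = - \frac{\sqrt{2} \sqrt{O}}{2}$ ($S{\left(O \right)} = - \frac{\sqrt{O + O}}{2} = - \frac{\sqrt{2 O}}{2} = - \frac{\sqrt{2} \sqrt{O}}{2}$)
$o = - \frac{16}{7}$ ($o = - 2 \frac{7 + \left(3 - 2\right)^{2}}{5 + 2} = - 2 \frac{7 + 1^{2}}{7} = - 2 \left(7 + 1\right) \frac{1}{7} = - 2 \cdot 8 \cdot \frac{1}{7} = \left(-2\right) \frac{8}{7} = - \frac{16}{7} \approx -2.2857$)
$\left(\left(- \frac{5}{S{\left(1 \right)}} - \frac{5}{2}\right) + o\right) \left(-5\right) = \left(\left(- \frac{5}{\left(- \frac{1}{2}\right) \sqrt{2} \sqrt{1}} - \frac{5}{2}\right) - \frac{16}{7}\right) \left(-5\right) = \left(\left(- \frac{5}{\left(- \frac{1}{2}\right) \sqrt{2} \cdot 1} - \frac{5}{2}\right) - \frac{16}{7}\right) \left(-5\right) = \left(\left(- \frac{5}{\left(- \frac{1}{2}\right) \sqrt{2}} - \frac{5}{2}\right) - \frac{16}{7}\right) \left(-5\right) = \left(\left(- 5 \left(- \sqrt{2}\right) - \frac{5}{2}\right) - \frac{16}{7}\right) \left(-5\right) = \left(\left(5 \sqrt{2} - \frac{5}{2}\right) - \frac{16}{7}\right) \left(-5\right) = \left(\left(- \frac{5}{2} + 5 \sqrt{2}\right) - \frac{16}{7}\right) \left(-5\right) = \left(- \frac{67}{14} + 5 \sqrt{2}\right) \left(-5\right) = \frac{335}{14} - 25 \sqrt{2}$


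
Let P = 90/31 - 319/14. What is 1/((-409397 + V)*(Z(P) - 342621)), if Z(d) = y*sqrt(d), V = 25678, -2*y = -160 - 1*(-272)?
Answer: 10621251/1396378602132861473 - 4*I*sqrt(3744986)/1396378602132861473 ≈ 7.6063e-12 - 5.5435e-15*I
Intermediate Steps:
y = -56 (y = -(-160 - 1*(-272))/2 = -(-160 + 272)/2 = -1/2*112 = -56)
P = -8629/434 (P = 90*(1/31) - 319*1/14 = 90/31 - 319/14 = -8629/434 ≈ -19.882)
Z(d) = -56*sqrt(d)
1/((-409397 + V)*(Z(P) - 342621)) = 1/((-409397 + 25678)*(-4*I*sqrt(3744986)/31 - 342621)) = 1/(-383719*(-4*I*sqrt(3744986)/31 - 342621)) = 1/(-383719*(-342621 - 4*I*sqrt(3744986)/31)) = 1/(131470187499 + 1534876*I*sqrt(3744986)/31)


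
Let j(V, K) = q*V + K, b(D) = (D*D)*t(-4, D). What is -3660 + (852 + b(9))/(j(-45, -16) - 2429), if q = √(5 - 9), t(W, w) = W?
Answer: -486900188/133025 + 1056*I/133025 ≈ -3660.2 + 0.0079384*I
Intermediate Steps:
b(D) = -4*D² (b(D) = (D*D)*(-4) = D²*(-4) = -4*D²)
q = 2*I (q = √(-4) = 2*I ≈ 2.0*I)
j(V, K) = K + 2*I*V (j(V, K) = (2*I)*V + K = 2*I*V + K = K + 2*I*V)
-3660 + (852 + b(9))/(j(-45, -16) - 2429) = -3660 + (852 - 4*9²)/((-16 + 2*I*(-45)) - 2429) = -3660 + (852 - 4*81)/((-16 - 90*I) - 2429) = -3660 + (852 - 324)/(-2445 - 90*I) = -3660 + 528*((-2445 + 90*I)/5986125) = -3660 + 176*(-2445 + 90*I)/1995375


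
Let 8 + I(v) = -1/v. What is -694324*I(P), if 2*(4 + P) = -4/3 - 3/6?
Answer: 319389040/59 ≈ 5.4134e+6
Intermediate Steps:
P = -59/12 (P = -4 + (-4/3 - 3/6)/2 = -4 + (-4*1/3 - 3*1/6)/2 = -4 + (-4/3 - 1/2)/2 = -4 + (1/2)*(-11/6) = -4 - 11/12 = -59/12 ≈ -4.9167)
I(v) = -8 - 1/v
-694324*I(P) = -694324*(-8 - 1/(-59/12)) = -694324*(-8 - 1*(-12/59)) = -694324*(-8 + 12/59) = -694324*(-460/59) = 319389040/59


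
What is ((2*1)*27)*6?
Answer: 324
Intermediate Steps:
((2*1)*27)*6 = (2*27)*6 = 54*6 = 324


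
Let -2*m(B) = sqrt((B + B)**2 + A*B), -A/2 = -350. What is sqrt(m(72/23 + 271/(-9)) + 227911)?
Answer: sqrt(1085084271 - 460*I*sqrt(427811))/69 ≈ 477.4 - 0.066187*I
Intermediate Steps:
A = 700 (A = -2*(-350) = 700)
m(B) = -sqrt(4*B**2 + 700*B)/2 (m(B) = -sqrt((B + B)**2 + 700*B)/2 = -sqrt((2*B)**2 + 700*B)/2 = -sqrt(4*B**2 + 700*B)/2)
sqrt(m(72/23 + 271/(-9)) + 227911) = sqrt(-sqrt((72/23 + 271/(-9))*(175 + (72/23 + 271/(-9)))) + 227911) = sqrt(-sqrt((72*(1/23) + 271*(-1/9))*(175 + (72*(1/23) + 271*(-1/9)))) + 227911) = sqrt(-sqrt((72/23 - 271/9)*(175 + (72/23 - 271/9))) + 227911) = sqrt(-sqrt(-5585*(175 - 5585/207)/207) + 227911) = sqrt(-sqrt(-5585/207*30640/207) + 227911) = sqrt(-sqrt(-171124400/42849) + 227911) = sqrt(-20*I*sqrt(427811)/207 + 227911) = sqrt(227911 - 20*I*sqrt(427811)/207)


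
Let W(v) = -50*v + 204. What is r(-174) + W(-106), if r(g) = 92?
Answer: 5596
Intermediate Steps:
W(v) = 204 - 50*v
r(-174) + W(-106) = 92 + (204 - 50*(-106)) = 92 + (204 + 5300) = 92 + 5504 = 5596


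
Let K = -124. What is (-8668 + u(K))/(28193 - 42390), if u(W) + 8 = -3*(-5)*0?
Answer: 8676/14197 ≈ 0.61111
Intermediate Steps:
u(W) = -8 (u(W) = -8 - 3*(-5)*0 = -8 + 15*0 = -8 + 0 = -8)
(-8668 + u(K))/(28193 - 42390) = (-8668 - 8)/(28193 - 42390) = -8676/(-14197) = -8676*(-1/14197) = 8676/14197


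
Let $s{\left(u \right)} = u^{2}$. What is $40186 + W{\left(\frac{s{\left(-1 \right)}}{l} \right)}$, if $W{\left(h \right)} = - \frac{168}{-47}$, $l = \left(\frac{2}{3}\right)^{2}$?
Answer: $\frac{1888910}{47} \approx 40190.0$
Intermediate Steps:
$l = \frac{4}{9}$ ($l = \left(2 \cdot \frac{1}{3}\right)^{2} = \left(\frac{2}{3}\right)^{2} = \frac{4}{9} \approx 0.44444$)
$W{\left(h \right)} = \frac{168}{47}$ ($W{\left(h \right)} = \left(-168\right) \left(- \frac{1}{47}\right) = \frac{168}{47}$)
$40186 + W{\left(\frac{s{\left(-1 \right)}}{l} \right)} = 40186 + \frac{168}{47} = \frac{1888910}{47}$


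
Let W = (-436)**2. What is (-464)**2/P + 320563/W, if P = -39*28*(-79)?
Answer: 17145309325/4099800432 ≈ 4.1820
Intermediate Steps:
W = 190096
P = 86268 (P = -1092*(-79) = 86268)
(-464)**2/P + 320563/W = (-464)**2/86268 + 320563/190096 = 215296*(1/86268) + 320563*(1/190096) = 53824/21567 + 320563/190096 = 17145309325/4099800432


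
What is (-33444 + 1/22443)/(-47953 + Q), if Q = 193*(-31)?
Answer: 750583691/1210485648 ≈ 0.62007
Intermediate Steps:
Q = -5983
(-33444 + 1/22443)/(-47953 + Q) = (-33444 + 1/22443)/(-47953 - 5983) = (-33444 + 1/22443)/(-53936) = -750583691/22443*(-1/53936) = 750583691/1210485648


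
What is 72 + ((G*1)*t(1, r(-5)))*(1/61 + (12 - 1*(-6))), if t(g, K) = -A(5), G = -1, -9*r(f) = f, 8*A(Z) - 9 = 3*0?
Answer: 45027/488 ≈ 92.268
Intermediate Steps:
A(Z) = 9/8 (A(Z) = 9/8 + (3*0)/8 = 9/8 + (1/8)*0 = 9/8 + 0 = 9/8)
r(f) = -f/9
t(g, K) = -9/8 (t(g, K) = -1*9/8 = -9/8)
72 + ((G*1)*t(1, r(-5)))*(1/61 + (12 - 1*(-6))) = 72 + (-1*1*(-9/8))*(1/61 + (12 - 1*(-6))) = 72 + (-1*(-9/8))*(1/61 + (12 + 6)) = 72 + 9*(1/61 + 18)/8 = 72 + (9/8)*(1099/61) = 72 + 9891/488 = 45027/488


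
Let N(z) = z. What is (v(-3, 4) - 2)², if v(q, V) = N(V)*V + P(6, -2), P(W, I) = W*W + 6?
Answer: 3136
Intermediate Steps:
P(W, I) = 6 + W² (P(W, I) = W² + 6 = 6 + W²)
v(q, V) = 42 + V² (v(q, V) = V*V + (6 + 6²) = V² + (6 + 36) = V² + 42 = 42 + V²)
(v(-3, 4) - 2)² = ((42 + 4²) - 2)² = ((42 + 16) - 2)² = (58 - 2)² = 56² = 3136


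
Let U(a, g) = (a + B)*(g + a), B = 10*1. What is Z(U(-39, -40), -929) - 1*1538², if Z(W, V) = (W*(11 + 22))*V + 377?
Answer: -72600254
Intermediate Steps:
B = 10
U(a, g) = (10 + a)*(a + g) (U(a, g) = (a + 10)*(g + a) = (10 + a)*(a + g))
Z(W, V) = 377 + 33*V*W (Z(W, V) = (W*33)*V + 377 = (33*W)*V + 377 = 33*V*W + 377 = 377 + 33*V*W)
Z(U(-39, -40), -929) - 1*1538² = (377 + 33*(-929)*((-39)² + 10*(-39) + 10*(-40) - 39*(-40))) - 1*1538² = (377 + 33*(-929)*(1521 - 390 - 400 + 1560)) - 1*2365444 = (377 + 33*(-929)*2291) - 2365444 = (377 - 70235187) - 2365444 = -70234810 - 2365444 = -72600254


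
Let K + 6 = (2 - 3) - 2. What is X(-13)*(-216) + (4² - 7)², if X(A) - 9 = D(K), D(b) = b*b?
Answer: -19359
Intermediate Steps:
K = -9 (K = -6 + ((2 - 3) - 2) = -6 + (-1 - 2) = -6 - 3 = -9)
D(b) = b²
X(A) = 90 (X(A) = 9 + (-9)² = 9 + 81 = 90)
X(-13)*(-216) + (4² - 7)² = 90*(-216) + (4² - 7)² = -19440 + (16 - 7)² = -19440 + 9² = -19440 + 81 = -19359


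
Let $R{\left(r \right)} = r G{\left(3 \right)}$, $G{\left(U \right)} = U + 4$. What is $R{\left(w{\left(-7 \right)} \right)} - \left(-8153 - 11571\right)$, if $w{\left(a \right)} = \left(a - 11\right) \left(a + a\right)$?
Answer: $21488$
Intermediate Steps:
$G{\left(U \right)} = 4 + U$
$w{\left(a \right)} = 2 a \left(-11 + a\right)$ ($w{\left(a \right)} = \left(-11 + a\right) 2 a = 2 a \left(-11 + a\right)$)
$R{\left(r \right)} = 7 r$ ($R{\left(r \right)} = r \left(4 + 3\right) = r 7 = 7 r$)
$R{\left(w{\left(-7 \right)} \right)} - \left(-8153 - 11571\right) = 7 \cdot 2 \left(-7\right) \left(-11 - 7\right) - \left(-8153 - 11571\right) = 7 \cdot 2 \left(-7\right) \left(-18\right) - \left(-8153 - 11571\right) = 7 \cdot 252 - -19724 = 1764 + 19724 = 21488$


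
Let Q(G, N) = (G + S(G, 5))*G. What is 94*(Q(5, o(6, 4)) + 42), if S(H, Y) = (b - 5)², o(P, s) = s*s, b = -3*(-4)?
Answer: 29328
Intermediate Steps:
b = 12
o(P, s) = s²
S(H, Y) = 49 (S(H, Y) = (12 - 5)² = 7² = 49)
Q(G, N) = G*(49 + G) (Q(G, N) = (G + 49)*G = (49 + G)*G = G*(49 + G))
94*(Q(5, o(6, 4)) + 42) = 94*(5*(49 + 5) + 42) = 94*(5*54 + 42) = 94*(270 + 42) = 94*312 = 29328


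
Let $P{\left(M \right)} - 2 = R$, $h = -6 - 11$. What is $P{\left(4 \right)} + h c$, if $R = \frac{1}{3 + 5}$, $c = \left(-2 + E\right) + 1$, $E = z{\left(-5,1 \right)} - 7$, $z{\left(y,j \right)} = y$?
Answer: $\frac{1785}{8} \approx 223.13$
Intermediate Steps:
$h = -17$ ($h = -6 - 11 = -17$)
$E = -12$ ($E = -5 - 7 = -12$)
$c = -13$ ($c = \left(-2 - 12\right) + 1 = -14 + 1 = -13$)
$R = \frac{1}{8} \approx 0.125$
$P{\left(M \right)} = \frac{17}{8}$ ($P{\left(M \right)} = 2 + \frac{1}{8} = \frac{17}{8}$)
$P{\left(4 \right)} + h c = \frac{17}{8} - -221 = \frac{17}{8} + 221 = \frac{1785}{8}$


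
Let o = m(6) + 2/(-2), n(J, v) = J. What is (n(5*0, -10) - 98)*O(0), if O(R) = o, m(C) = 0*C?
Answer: 98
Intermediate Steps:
m(C) = 0
o = -1 (o = 0 + 2/(-2) = 0 + 2*(-½) = 0 - 1 = -1)
O(R) = -1
(n(5*0, -10) - 98)*O(0) = (5*0 - 98)*(-1) = (0 - 98)*(-1) = -98*(-1) = 98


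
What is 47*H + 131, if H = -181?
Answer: -8376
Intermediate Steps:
47*H + 131 = 47*(-181) + 131 = -8507 + 131 = -8376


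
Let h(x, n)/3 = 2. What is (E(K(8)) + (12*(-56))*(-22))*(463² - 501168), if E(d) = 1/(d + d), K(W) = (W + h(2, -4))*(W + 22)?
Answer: -3561630876239/840 ≈ -4.2400e+9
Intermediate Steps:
h(x, n) = 6 (h(x, n) = 3*2 = 6)
K(W) = (6 + W)*(22 + W) (K(W) = (W + 6)*(W + 22) = (6 + W)*(22 + W))
E(d) = 1/(2*d)
(E(K(8)) + (12*(-56))*(-22))*(463² - 501168) = (1/(2*(132 + 8² + 28*8)) + (12*(-56))*(-22))*(463² - 501168) = (1/(2*(132 + 64 + 224)) - 672*(-22))*(214369 - 501168) = ((½)/420 + 14784)*(-286799) = ((½)*(1/420) + 14784)*(-286799) = (1/840 + 14784)*(-286799) = (12418561/840)*(-286799) = -3561630876239/840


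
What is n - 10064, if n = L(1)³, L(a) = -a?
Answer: -10065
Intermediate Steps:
n = -1 (n = (-1*1)³ = (-1)³ = -1)
n - 10064 = -1 - 10064 = -10065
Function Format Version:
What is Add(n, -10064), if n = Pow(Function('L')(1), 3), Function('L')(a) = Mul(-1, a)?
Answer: -10065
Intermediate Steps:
n = -1 (n = Pow(Mul(-1, 1), 3) = Pow(-1, 3) = -1)
Add(n, -10064) = Add(-1, -10064) = -10065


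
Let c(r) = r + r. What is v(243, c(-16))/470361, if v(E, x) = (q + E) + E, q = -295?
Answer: 191/470361 ≈ 0.00040607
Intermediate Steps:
c(r) = 2*r
v(E, x) = -295 + 2*E (v(E, x) = (-295 + E) + E = -295 + 2*E)
v(243, c(-16))/470361 = (-295 + 2*243)/470361 = (-295 + 486)*(1/470361) = 191*(1/470361) = 191/470361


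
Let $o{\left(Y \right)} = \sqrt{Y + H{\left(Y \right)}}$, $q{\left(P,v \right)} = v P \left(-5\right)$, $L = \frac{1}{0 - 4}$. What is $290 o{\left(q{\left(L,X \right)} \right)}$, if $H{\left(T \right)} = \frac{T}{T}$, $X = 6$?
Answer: $145 \sqrt{34} \approx 845.49$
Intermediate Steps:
$H{\left(T \right)} = 1$
$L = - \frac{1}{4}$ ($L = \frac{1}{-4} = - \frac{1}{4} \approx -0.25$)
$q{\left(P,v \right)} = - 5 P v$ ($q{\left(P,v \right)} = P v \left(-5\right) = - 5 P v$)
$o{\left(Y \right)} = \sqrt{1 + Y}$ ($o{\left(Y \right)} = \sqrt{Y + 1} = \sqrt{1 + Y}$)
$290 o{\left(q{\left(L,X \right)} \right)} = 290 \sqrt{1 - \left(- \frac{5}{4}\right) 6} = 290 \sqrt{1 + \frac{15}{2}} = 290 \sqrt{\frac{17}{2}} = 290 \frac{\sqrt{34}}{2} = 145 \sqrt{34}$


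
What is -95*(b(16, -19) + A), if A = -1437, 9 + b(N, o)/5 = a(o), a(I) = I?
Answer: 149815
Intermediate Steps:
b(N, o) = -45 + 5*o
-95*(b(16, -19) + A) = -95*((-45 + 5*(-19)) - 1437) = -95*((-45 - 95) - 1437) = -95*(-140 - 1437) = -95*(-1577) = 149815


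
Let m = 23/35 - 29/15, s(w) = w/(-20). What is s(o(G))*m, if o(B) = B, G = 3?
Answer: 67/350 ≈ 0.19143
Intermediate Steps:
s(w) = -w/20 (s(w) = w*(-1/20) = -w/20)
m = -134/105 (m = 23*(1/35) - 29*1/15 = 23/35 - 29/15 = -134/105 ≈ -1.2762)
s(o(G))*m = -1/20*3*(-134/105) = -3/20*(-134/105) = 67/350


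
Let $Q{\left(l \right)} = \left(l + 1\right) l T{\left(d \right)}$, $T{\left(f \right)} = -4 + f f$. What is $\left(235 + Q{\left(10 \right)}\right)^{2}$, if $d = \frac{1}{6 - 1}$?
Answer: $\frac{1006009}{25} \approx 40240.0$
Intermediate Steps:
$d = \frac{1}{5} \approx 0.2$
$T{\left(f \right)} = -4 + f^{2}$
$Q{\left(l \right)} = - \frac{99 l \left(1 + l\right)}{25}$ ($Q{\left(l \right)} = \left(l + 1\right) l \left(-4 + \left(\frac{1}{5}\right)^{2}\right) = \left(1 + l\right) l \left(-4 + \frac{1}{25}\right) = l \left(1 + l\right) \left(- \frac{99}{25}\right) = - \frac{99 l \left(1 + l\right)}{25}$)
$\left(235 + Q{\left(10 \right)}\right)^{2} = \left(235 - \frac{198 \left(1 + 10\right)}{5}\right)^{2} = \left(235 - \frac{198}{5} \cdot 11\right)^{2} = \left(235 - \frac{2178}{5}\right)^{2} = \left(- \frac{1003}{5}\right)^{2} = \frac{1006009}{25}$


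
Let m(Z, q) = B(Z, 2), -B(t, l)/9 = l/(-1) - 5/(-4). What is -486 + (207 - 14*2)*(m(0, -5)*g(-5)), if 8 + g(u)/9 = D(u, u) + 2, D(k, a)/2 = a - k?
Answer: -131463/2 ≈ -65732.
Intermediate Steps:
D(k, a) = -2*k + 2*a (D(k, a) = 2*(a - k) = -2*k + 2*a)
B(t, l) = -45/4 + 9*l (B(t, l) = -9*(l/(-1) - 5/(-4)) = -9*(l*(-1) - 5*(-¼)) = -9*(-l + 5/4) = -9*(5/4 - l) = -45/4 + 9*l)
m(Z, q) = 27/4 (m(Z, q) = -45/4 + 9*2 = -45/4 + 18 = 27/4)
g(u) = -54 (g(u) = -72 + 9*((-2*u + 2*u) + 2) = -72 + 9*(0 + 2) = -72 + 9*2 = -72 + 18 = -54)
-486 + (207 - 14*2)*(m(0, -5)*g(-5)) = -486 + (207 - 14*2)*((27/4)*(-54)) = -486 + (207 - 28)*(-729/2) = -486 + 179*(-729/2) = -486 - 130491/2 = -131463/2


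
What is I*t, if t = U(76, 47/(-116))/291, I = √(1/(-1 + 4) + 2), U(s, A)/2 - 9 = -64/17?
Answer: 178*√21/14841 ≈ 0.054963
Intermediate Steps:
U(s, A) = 178/17 (U(s, A) = 18 + 2*(-64/17) = 18 - 128/17 = 178/17)
I = √21/3 (I = √(1/3 + 2) = √(⅓ + 2) = √(7/3) = √21/3 ≈ 1.5275)
t = 178/4947 (t = (178/17)/291 = (178/17)*(1/291) = 178/4947 ≈ 0.035981)
I*t = (√21/3)*(178/4947) = 178*√21/14841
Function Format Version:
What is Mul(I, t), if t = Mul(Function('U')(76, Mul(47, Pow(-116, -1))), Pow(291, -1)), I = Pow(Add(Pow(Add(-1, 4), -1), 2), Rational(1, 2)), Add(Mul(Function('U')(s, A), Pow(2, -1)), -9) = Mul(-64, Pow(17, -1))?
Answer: Mul(Rational(178, 14841), Pow(21, Rational(1, 2))) ≈ 0.054963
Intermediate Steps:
Function('U')(s, A) = Rational(178, 17) (Function('U')(s, A) = Add(18, Mul(2, Mul(-64, Pow(17, -1)))) = Add(18, Mul(2, Mul(-64, Rational(1, 17)))) = Add(18, Mul(2, Rational(-64, 17))) = Add(18, Rational(-128, 17)) = Rational(178, 17))
I = Mul(Rational(1, 3), Pow(21, Rational(1, 2))) (I = Pow(Add(Pow(3, -1), 2), Rational(1, 2)) = Pow(Add(Rational(1, 3), 2), Rational(1, 2)) = Pow(Rational(7, 3), Rational(1, 2)) = Mul(Rational(1, 3), Pow(21, Rational(1, 2))) ≈ 1.5275)
t = Rational(178, 4947) (t = Mul(Rational(178, 17), Pow(291, -1)) = Mul(Rational(178, 17), Rational(1, 291)) = Rational(178, 4947) ≈ 0.035981)
Mul(I, t) = Mul(Mul(Rational(1, 3), Pow(21, Rational(1, 2))), Rational(178, 4947)) = Mul(Rational(178, 14841), Pow(21, Rational(1, 2)))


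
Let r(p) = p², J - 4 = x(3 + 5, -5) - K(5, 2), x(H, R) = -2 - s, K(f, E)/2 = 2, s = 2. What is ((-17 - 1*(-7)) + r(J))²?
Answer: 36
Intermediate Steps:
K(f, E) = 4 (K(f, E) = 2*2 = 4)
x(H, R) = -4 (x(H, R) = -2 - 1*2 = -2 - 2 = -4)
J = -4 (J = 4 + (-4 - 1*4) = 4 + (-4 - 4) = 4 - 8 = -4)
((-17 - 1*(-7)) + r(J))² = ((-17 - 1*(-7)) + (-4)²)² = ((-17 + 7) + 16)² = (-10 + 16)² = 6² = 36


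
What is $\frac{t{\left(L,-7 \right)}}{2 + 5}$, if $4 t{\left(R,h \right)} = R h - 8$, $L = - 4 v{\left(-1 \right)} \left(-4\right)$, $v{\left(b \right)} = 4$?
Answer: $- \frac{114}{7} \approx -16.286$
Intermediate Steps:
$L = 64$ ($L = \left(-4\right) 4 \left(-4\right) = \left(-16\right) \left(-4\right) = 64$)
$t{\left(R,h \right)} = -2 + \frac{R h}{4}$ ($t{\left(R,h \right)} = \frac{R h - 8}{4} = \frac{-8 + R h}{4} = -2 + \frac{R h}{4}$)
$\frac{t{\left(L,-7 \right)}}{2 + 5} = \frac{-2 + \frac{1}{4} \cdot 64 \left(-7\right)}{2 + 5} = \frac{-2 - 112}{7} = \frac{1}{7} \left(-114\right) = - \frac{114}{7}$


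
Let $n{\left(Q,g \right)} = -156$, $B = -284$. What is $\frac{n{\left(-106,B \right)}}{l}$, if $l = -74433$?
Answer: $\frac{52}{24811} \approx 0.0020958$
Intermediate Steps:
$\frac{n{\left(-106,B \right)}}{l} = - \frac{156}{-74433} = \left(-156\right) \left(- \frac{1}{74433}\right) = \frac{52}{24811}$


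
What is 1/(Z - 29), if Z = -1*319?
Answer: -1/348 ≈ -0.0028736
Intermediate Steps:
Z = -319
1/(Z - 29) = 1/(-319 - 29) = 1/(-348) = -1/348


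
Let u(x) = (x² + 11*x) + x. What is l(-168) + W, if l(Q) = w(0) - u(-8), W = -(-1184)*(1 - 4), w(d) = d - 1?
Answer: -3521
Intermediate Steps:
w(d) = -1 + d
W = -3552 (W = -(-1184)*(-3) = -148*24 = -3552)
u(x) = x² + 12*x
l(Q) = 31 (l(Q) = (-1 + 0) - (-8)*(12 - 8) = -1 - (-8)*4 = -1 - 1*(-32) = -1 + 32 = 31)
l(-168) + W = 31 - 3552 = -3521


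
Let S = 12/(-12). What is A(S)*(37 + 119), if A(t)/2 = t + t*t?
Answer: 0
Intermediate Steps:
S = -1 (S = 12*(-1/12) = -1)
A(t) = 2*t + 2*t**2 (A(t) = 2*(t + t*t) = 2*(t + t**2) = 2*t + 2*t**2)
A(S)*(37 + 119) = (2*(-1)*(1 - 1))*(37 + 119) = (2*(-1)*0)*156 = 0*156 = 0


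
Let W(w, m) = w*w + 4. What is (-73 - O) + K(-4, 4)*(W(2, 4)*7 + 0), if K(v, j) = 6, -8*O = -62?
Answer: 1021/4 ≈ 255.25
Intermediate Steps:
O = 31/4 (O = -⅛*(-62) = 31/4 ≈ 7.7500)
W(w, m) = 4 + w² (W(w, m) = w² + 4 = 4 + w²)
(-73 - O) + K(-4, 4)*(W(2, 4)*7 + 0) = (-73 - 1*31/4) + 6*((4 + 2²)*7 + 0) = (-73 - 31/4) + 6*((4 + 4)*7 + 0) = -323/4 + 6*(8*7 + 0) = -323/4 + 6*(56 + 0) = -323/4 + 6*56 = -323/4 + 336 = 1021/4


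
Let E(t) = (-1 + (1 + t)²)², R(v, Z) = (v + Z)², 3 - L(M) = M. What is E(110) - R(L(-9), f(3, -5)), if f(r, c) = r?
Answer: 151782175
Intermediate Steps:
L(M) = 3 - M
R(v, Z) = (Z + v)²
E(110) - R(L(-9), f(3, -5)) = (-1 + (1 + 110)²)² - (3 + (3 - 1*(-9)))² = (-1 + 111²)² - (3 + (3 + 9))² = (-1 + 12321)² - (3 + 12)² = 12320² - 1*15² = 151782400 - 1*225 = 151782400 - 225 = 151782175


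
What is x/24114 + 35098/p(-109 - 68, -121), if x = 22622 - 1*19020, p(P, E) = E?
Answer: -422958665/1458897 ≈ -289.92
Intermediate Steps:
x = 3602 (x = 22622 - 19020 = 3602)
x/24114 + 35098/p(-109 - 68, -121) = 3602/24114 + 35098/(-121) = 3602*(1/24114) + 35098*(-1/121) = 1801/12057 - 35098/121 = -422958665/1458897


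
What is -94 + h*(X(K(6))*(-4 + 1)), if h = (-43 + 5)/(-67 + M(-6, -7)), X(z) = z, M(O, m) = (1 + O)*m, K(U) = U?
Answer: -923/8 ≈ -115.38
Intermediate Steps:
M(O, m) = m*(1 + O)
h = 19/16 (h = (-43 + 5)/(-67 - 7*(1 - 6)) = -38/(-67 - 7*(-5)) = -38/(-67 + 35) = -38/(-32) = -38*(-1/32) = 19/16 ≈ 1.1875)
-94 + h*(X(K(6))*(-4 + 1)) = -94 + 19*(6*(-4 + 1))/16 = -94 + 19*(6*(-3))/16 = -94 + (19/16)*(-18) = -94 - 171/8 = -923/8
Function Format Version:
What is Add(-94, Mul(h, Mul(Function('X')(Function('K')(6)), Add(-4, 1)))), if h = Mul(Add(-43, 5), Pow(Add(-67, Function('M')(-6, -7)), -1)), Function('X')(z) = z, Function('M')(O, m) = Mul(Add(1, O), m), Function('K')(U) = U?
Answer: Rational(-923, 8) ≈ -115.38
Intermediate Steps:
Function('M')(O, m) = Mul(m, Add(1, O))
h = Rational(19, 16) (h = Mul(Add(-43, 5), Pow(Add(-67, Mul(-7, Add(1, -6))), -1)) = Mul(-38, Pow(Add(-67, Mul(-7, -5)), -1)) = Mul(-38, Pow(Add(-67, 35), -1)) = Mul(-38, Pow(-32, -1)) = Mul(-38, Rational(-1, 32)) = Rational(19, 16) ≈ 1.1875)
Add(-94, Mul(h, Mul(Function('X')(Function('K')(6)), Add(-4, 1)))) = Add(-94, Mul(Rational(19, 16), Mul(6, Add(-4, 1)))) = Add(-94, Mul(Rational(19, 16), Mul(6, -3))) = Add(-94, Mul(Rational(19, 16), -18)) = Add(-94, Rational(-171, 8)) = Rational(-923, 8)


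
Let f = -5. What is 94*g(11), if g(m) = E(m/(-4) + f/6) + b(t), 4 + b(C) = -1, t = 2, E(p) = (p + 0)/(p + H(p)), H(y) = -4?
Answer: -38728/91 ≈ -425.58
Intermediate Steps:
E(p) = p/(-4 + p) (E(p) = (p + 0)/(p - 4) = p/(-4 + p))
b(C) = -5 (b(C) = -4 - 1 = -5)
g(m) = -5 + (-5/6 - m/4)/(-29/6 - m/4) (g(m) = (m/(-4) - 5/6)/(-4 + (m/(-4) - 5/6)) - 5 = (m*(-1/4) - 5*1/6)/(-4 + (m*(-1/4) - 5*1/6)) - 5 = (-m/4 - 5/6)/(-4 + (-m/4 - 5/6)) - 5 = (-5/6 - m/4)/(-4 + (-5/6 - m/4)) - 5 = (-5/6 - m/4)/(-29/6 - m/4) - 5 = -5 + (-5/6 - m/4)/(-29/6 - m/4))
94*g(11) = 94*(4*(-70 - 3*11)/(58 + 3*11)) = 94*(4*(-70 - 33)/(58 + 33)) = 94*(4*(-103)/91) = 94*(4*(1/91)*(-103)) = 94*(-412/91) = -38728/91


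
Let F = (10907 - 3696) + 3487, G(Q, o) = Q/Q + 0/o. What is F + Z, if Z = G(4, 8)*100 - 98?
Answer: 10700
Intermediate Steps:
G(Q, o) = 1 (G(Q, o) = 1 + 0 = 1)
F = 10698 (F = 7211 + 3487 = 10698)
Z = 2 (Z = 1*100 - 98 = 100 - 98 = 2)
F + Z = 10698 + 2 = 10700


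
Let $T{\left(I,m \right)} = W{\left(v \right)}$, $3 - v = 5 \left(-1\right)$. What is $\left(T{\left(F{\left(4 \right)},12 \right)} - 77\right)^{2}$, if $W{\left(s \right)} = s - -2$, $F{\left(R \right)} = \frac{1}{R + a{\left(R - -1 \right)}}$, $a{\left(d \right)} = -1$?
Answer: $4489$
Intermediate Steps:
$v = 8$ ($v = 3 - 5 \left(-1\right) = 3 - -5 = 3 + 5 = 8$)
$F{\left(R \right)} = \frac{1}{-1 + R}$ ($F{\left(R \right)} = \frac{1}{R - 1} = \frac{1}{-1 + R}$)
$W{\left(s \right)} = 2 + s$ ($W{\left(s \right)} = s + 2 = 2 + s$)
$T{\left(I,m \right)} = 10$ ($T{\left(I,m \right)} = 2 + 8 = 10$)
$\left(T{\left(F{\left(4 \right)},12 \right)} - 77\right)^{2} = \left(10 - 77\right)^{2} = \left(-67\right)^{2} = 4489$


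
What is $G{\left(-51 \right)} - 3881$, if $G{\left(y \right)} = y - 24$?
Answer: $-3956$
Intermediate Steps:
$G{\left(y \right)} = -24 + y$
$G{\left(-51 \right)} - 3881 = \left(-24 - 51\right) - 3881 = -75 - 3881 = -3956$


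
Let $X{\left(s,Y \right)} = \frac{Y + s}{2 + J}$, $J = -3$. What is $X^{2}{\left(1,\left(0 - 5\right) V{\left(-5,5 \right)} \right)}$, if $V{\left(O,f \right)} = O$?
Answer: $676$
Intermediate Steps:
$X{\left(s,Y \right)} = - Y - s$ ($X{\left(s,Y \right)} = \frac{Y + s}{2 - 3} = \frac{Y + s}{-1} = \left(Y + s\right) \left(-1\right) = - Y - s$)
$X^{2}{\left(1,\left(0 - 5\right) V{\left(-5,5 \right)} \right)} = \left(- \left(0 - 5\right) \left(-5\right) - 1\right)^{2} = \left(- \left(-5\right) \left(-5\right) - 1\right)^{2} = \left(\left(-1\right) 25 - 1\right)^{2} = \left(-25 - 1\right)^{2} = \left(-26\right)^{2} = 676$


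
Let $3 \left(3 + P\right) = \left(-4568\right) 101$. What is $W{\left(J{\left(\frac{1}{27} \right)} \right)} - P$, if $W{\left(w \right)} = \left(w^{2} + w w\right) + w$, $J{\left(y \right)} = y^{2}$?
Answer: $\frac{81731552150}{531441} \approx 1.5379 \cdot 10^{5}$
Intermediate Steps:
$W{\left(w \right)} = w + 2 w^{2}$ ($W{\left(w \right)} = \left(w^{2} + w^{2}\right) + w = 2 w^{2} + w = w + 2 w^{2}$)
$P = - \frac{461377}{3}$ ($P = -3 + \frac{\left(-4568\right) 101}{3} = -3 + \frac{1}{3} \left(-461368\right) = -3 - \frac{461368}{3} = - \frac{461377}{3} \approx -1.5379 \cdot 10^{5}$)
$W{\left(J{\left(\frac{1}{27} \right)} \right)} - P = \left(\frac{1}{27}\right)^{2} \left(1 + 2 \left(\frac{1}{27}\right)^{2}\right) - - \frac{461377}{3} = \frac{1 + \frac{2}{729}}{729} + \frac{461377}{3} = \frac{1}{729} \cdot \frac{731}{729} + \frac{461377}{3} = \frac{731}{531441} + \frac{461377}{3} = \frac{81731552150}{531441}$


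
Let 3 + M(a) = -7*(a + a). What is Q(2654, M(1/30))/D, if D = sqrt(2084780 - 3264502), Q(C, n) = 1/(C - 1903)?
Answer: -I*sqrt(1179722)/885971222 ≈ -1.2259e-6*I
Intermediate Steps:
M(a) = -3 - 14*a (M(a) = -3 - 7*(a + a) = -3 - 14*a)
Q(C, n) = 1/(-1903 + C)
D = I*sqrt(1179722) (D = sqrt(-1179722) = I*sqrt(1179722) ≈ 1086.2*I)
Q(2654, M(1/30))/D = 1/((-1903 + 2654)*((I*sqrt(1179722)))) = (-I*sqrt(1179722)/1179722)/751 = -I*sqrt(1179722)/885971222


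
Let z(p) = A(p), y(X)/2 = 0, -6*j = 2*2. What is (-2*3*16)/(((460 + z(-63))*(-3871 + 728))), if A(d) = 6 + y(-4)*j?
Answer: 48/732319 ≈ 6.5545e-5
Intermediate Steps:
j = -⅔ (j = -2/3 = -⅙*4 = -⅔ ≈ -0.66667)
y(X) = 0 (y(X) = 2*0 = 0)
A(d) = 6 (A(d) = 6 + 0*(-⅔) = 6 + 0 = 6)
z(p) = 6
(-2*3*16)/(((460 + z(-63))*(-3871 + 728))) = (-2*3*16)/(((460 + 6)*(-3871 + 728))) = (-6*16)/((466*(-3143))) = -96/(-1464638) = -96*(-1/1464638) = 48/732319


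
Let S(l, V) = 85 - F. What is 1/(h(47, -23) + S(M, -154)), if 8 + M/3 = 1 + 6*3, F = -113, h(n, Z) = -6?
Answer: 1/192 ≈ 0.0052083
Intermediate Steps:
M = 33 (M = -24 + 3*(1 + 6*3) = -24 + 3*(1 + 18) = -24 + 3*19 = -24 + 57 = 33)
S(l, V) = 198 (S(l, V) = 85 - 1*(-113) = 85 + 113 = 198)
1/(h(47, -23) + S(M, -154)) = 1/(-6 + 198) = 1/192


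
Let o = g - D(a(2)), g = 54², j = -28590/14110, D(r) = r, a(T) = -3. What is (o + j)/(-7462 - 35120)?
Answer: -685975/10013867 ≈ -0.068503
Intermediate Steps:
j = -2859/1411 (j = -28590*1/14110 = -2859/1411 ≈ -2.0262)
g = 2916
o = 2919 (o = 2916 - 1*(-3) = 2916 + 3 = 2919)
(o + j)/(-7462 - 35120) = (2919 - 2859/1411)/(-7462 - 35120) = (4115850/1411)/(-42582) = (4115850/1411)*(-1/42582) = -685975/10013867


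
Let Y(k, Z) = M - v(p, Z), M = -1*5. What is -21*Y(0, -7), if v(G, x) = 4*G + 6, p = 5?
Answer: 651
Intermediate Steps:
v(G, x) = 6 + 4*G
M = -5
Y(k, Z) = -31 (Y(k, Z) = -5 - (6 + 4*5) = -5 - (6 + 20) = -5 - 1*26 = -5 - 26 = -31)
-21*Y(0, -7) = -21*(-31) = 651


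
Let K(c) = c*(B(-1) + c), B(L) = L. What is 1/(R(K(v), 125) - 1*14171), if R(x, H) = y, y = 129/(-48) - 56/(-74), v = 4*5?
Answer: -592/8390375 ≈ -7.0557e-5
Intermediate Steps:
v = 20
K(c) = c*(-1 + c)
y = -1143/592 (y = 129*(-1/48) - 56*(-1/74) = -43/16 + 28/37 = -1143/592 ≈ -1.9307)
R(x, H) = -1143/592
1/(R(K(v), 125) - 1*14171) = 1/(-1143/592 - 1*14171) = 1/(-1143/592 - 14171) = 1/(-8390375/592) = -592/8390375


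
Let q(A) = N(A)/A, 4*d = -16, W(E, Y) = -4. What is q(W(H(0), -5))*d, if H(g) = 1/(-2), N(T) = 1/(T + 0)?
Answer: -¼ ≈ -0.25000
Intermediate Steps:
N(T) = 1/T
H(g) = -½ (H(g) = 1*(-½) = -½)
d = -4 (d = (¼)*(-16) = -4)
q(A) = A⁻² (q(A) = 1/(A*A) = A⁻²)
q(W(H(0), -5))*d = -4/(-4)² = (1/16)*(-4) = -¼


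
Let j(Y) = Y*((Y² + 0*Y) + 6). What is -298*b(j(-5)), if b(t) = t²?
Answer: -7159450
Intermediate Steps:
j(Y) = Y*(6 + Y²) (j(Y) = Y*((Y² + 0) + 6) = Y*(Y² + 6) = Y*(6 + Y²))
-298*b(j(-5)) = -298*25*(6 + (-5)²)² = -298*25*(6 + 25)² = -298*(-5*31)² = -298*(-155)² = -298*24025 = -7159450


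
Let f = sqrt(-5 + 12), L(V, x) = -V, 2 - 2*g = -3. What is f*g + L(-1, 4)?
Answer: 1 + 5*sqrt(7)/2 ≈ 7.6144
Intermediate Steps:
g = 5/2 (g = 1 - 1/2*(-3) = 1 + 3/2 = 5/2 ≈ 2.5000)
f = sqrt(7) ≈ 2.6458
f*g + L(-1, 4) = sqrt(7)*(5/2) - 1*(-1) = 5*sqrt(7)/2 + 1 = 1 + 5*sqrt(7)/2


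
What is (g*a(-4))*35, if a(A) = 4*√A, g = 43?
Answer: 12040*I ≈ 12040.0*I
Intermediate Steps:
(g*a(-4))*35 = (43*(4*√(-4)))*35 = (43*(4*(2*I)))*35 = (43*(8*I))*35 = (344*I)*35 = 12040*I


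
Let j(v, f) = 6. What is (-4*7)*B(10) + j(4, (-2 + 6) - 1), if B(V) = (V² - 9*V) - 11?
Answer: 34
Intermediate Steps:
B(V) = -11 + V² - 9*V
(-4*7)*B(10) + j(4, (-2 + 6) - 1) = (-4*7)*(-11 + 10² - 9*10) + 6 = -28*(-11 + 100 - 90) + 6 = -28*(-1) + 6 = 28 + 6 = 34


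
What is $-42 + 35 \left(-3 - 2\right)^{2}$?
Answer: $833$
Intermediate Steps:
$-42 + 35 \left(-3 - 2\right)^{2} = -42 + 35 \left(-5\right)^{2} = -42 + 35 \cdot 25 = -42 + 875 = 833$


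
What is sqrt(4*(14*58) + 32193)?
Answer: sqrt(35441) ≈ 188.26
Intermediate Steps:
sqrt(4*(14*58) + 32193) = sqrt(4*812 + 32193) = sqrt(3248 + 32193) = sqrt(35441)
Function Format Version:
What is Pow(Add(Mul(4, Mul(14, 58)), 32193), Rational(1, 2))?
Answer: Pow(35441, Rational(1, 2)) ≈ 188.26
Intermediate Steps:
Pow(Add(Mul(4, Mul(14, 58)), 32193), Rational(1, 2)) = Pow(Add(Mul(4, 812), 32193), Rational(1, 2)) = Pow(Add(3248, 32193), Rational(1, 2)) = Pow(35441, Rational(1, 2))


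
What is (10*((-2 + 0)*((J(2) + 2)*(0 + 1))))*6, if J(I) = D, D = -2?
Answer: 0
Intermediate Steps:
J(I) = -2
(10*((-2 + 0)*((J(2) + 2)*(0 + 1))))*6 = (10*((-2 + 0)*((-2 + 2)*(0 + 1))))*6 = (10*(-0))*6 = (10*(-2*0))*6 = (10*0)*6 = 0*6 = 0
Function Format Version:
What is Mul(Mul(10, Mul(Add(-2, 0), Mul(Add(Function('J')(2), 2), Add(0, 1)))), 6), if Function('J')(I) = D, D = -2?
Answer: 0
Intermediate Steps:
Function('J')(I) = -2
Mul(Mul(10, Mul(Add(-2, 0), Mul(Add(Function('J')(2), 2), Add(0, 1)))), 6) = Mul(Mul(10, Mul(Add(-2, 0), Mul(Add(-2, 2), Add(0, 1)))), 6) = Mul(Mul(10, Mul(-2, Mul(0, 1))), 6) = Mul(Mul(10, Mul(-2, 0)), 6) = Mul(Mul(10, 0), 6) = Mul(0, 6) = 0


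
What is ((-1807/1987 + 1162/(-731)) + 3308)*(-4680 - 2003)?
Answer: -32086621860995/1452497 ≈ -2.2091e+7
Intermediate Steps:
((-1807/1987 + 1162/(-731)) + 3308)*(-4680 - 2003) = ((-1807*1/1987 + 1162*(-1/731)) + 3308)*(-6683) = ((-1807/1987 - 1162/731) + 3308)*(-6683) = (-3629811/1452497 + 3308)*(-6683) = (4801230265/1452497)*(-6683) = -32086621860995/1452497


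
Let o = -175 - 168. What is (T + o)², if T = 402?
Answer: 3481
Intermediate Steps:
o = -343
(T + o)² = (402 - 343)² = 59² = 3481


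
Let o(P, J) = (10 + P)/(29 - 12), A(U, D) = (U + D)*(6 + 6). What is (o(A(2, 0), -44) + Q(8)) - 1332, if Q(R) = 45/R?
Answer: -10595/8 ≈ -1324.4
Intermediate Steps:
A(U, D) = 12*D + 12*U (A(U, D) = (D + U)*12 = 12*D + 12*U)
o(P, J) = 10/17 + P/17 (o(P, J) = (10 + P)/17 = (10 + P)*(1/17) = 10/17 + P/17)
(o(A(2, 0), -44) + Q(8)) - 1332 = ((10/17 + (12*0 + 12*2)/17) + 45/8) - 1332 = ((10/17 + (0 + 24)/17) + 45*(⅛)) - 1332 = ((10/17 + (1/17)*24) + 45/8) - 1332 = ((10/17 + 24/17) + 45/8) - 1332 = (2 + 45/8) - 1332 = 61/8 - 1332 = -10595/8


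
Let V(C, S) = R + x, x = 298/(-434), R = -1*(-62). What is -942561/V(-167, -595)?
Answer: -68178579/4435 ≈ -15373.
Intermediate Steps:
R = 62
x = -149/217 (x = 298*(-1/434) = -149/217 ≈ -0.68664)
V(C, S) = 13305/217 (V(C, S) = 62 - 149/217 = 13305/217)
-942561/V(-167, -595) = -942561/13305/217 = -942561*217/13305 = -68178579/4435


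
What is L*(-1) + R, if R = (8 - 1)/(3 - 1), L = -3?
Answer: 13/2 ≈ 6.5000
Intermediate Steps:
R = 7/2 ≈ 3.5000
L*(-1) + R = -3*(-1) + 7/2 = 3 + 7/2 = 13/2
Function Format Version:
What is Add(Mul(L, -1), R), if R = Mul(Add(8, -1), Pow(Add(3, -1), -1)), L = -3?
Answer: Rational(13, 2) ≈ 6.5000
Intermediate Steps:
R = Rational(7, 2) (R = Mul(7, Pow(2, -1)) = Mul(7, Rational(1, 2)) = Rational(7, 2) ≈ 3.5000)
Add(Mul(L, -1), R) = Add(Mul(-3, -1), Rational(7, 2)) = Add(3, Rational(7, 2)) = Rational(13, 2)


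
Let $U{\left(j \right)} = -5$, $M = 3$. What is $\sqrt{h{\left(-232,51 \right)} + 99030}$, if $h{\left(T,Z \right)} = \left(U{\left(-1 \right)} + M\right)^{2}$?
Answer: $13 \sqrt{586} \approx 314.7$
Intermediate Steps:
$h{\left(T,Z \right)} = 4$ ($h{\left(T,Z \right)} = \left(-5 + 3\right)^{2} = \left(-2\right)^{2} = 4$)
$\sqrt{h{\left(-232,51 \right)} + 99030} = \sqrt{4 + 99030} = \sqrt{99034} = 13 \sqrt{586}$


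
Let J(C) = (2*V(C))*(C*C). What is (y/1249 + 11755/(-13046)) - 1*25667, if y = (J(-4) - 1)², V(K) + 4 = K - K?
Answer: -418027334327/16294454 ≈ -25655.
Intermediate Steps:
V(K) = -4 (V(K) = -4 + (K - K) = -4 + 0 = -4)
J(C) = -8*C² (J(C) = (2*(-4))*(C*C) = -8*C²)
y = 16641 (y = (-8*(-4)² - 1)² = (-8*16 - 1)² = (-128 - 1)² = (-129)² = 16641)
(y/1249 + 11755/(-13046)) - 1*25667 = (16641/1249 + 11755/(-13046)) - 1*25667 = (16641*(1/1249) + 11755*(-1/13046)) - 25667 = (16641/1249 - 11755/13046) - 25667 = 202416491/16294454 - 25667 = -418027334327/16294454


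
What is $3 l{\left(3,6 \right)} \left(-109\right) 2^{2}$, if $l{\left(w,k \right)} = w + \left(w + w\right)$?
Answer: $-11772$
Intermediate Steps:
$l{\left(w,k \right)} = 3 w$ ($l{\left(w,k \right)} = w + 2 w = 3 w$)
$3 l{\left(3,6 \right)} \left(-109\right) 2^{2} = 3 \cdot 3 \cdot 3 \left(-109\right) 2^{2} = 3 \cdot 9 \left(-109\right) 4 = 27 \left(-109\right) 4 = \left(-2943\right) 4 = -11772$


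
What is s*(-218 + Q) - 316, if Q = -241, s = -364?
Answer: 166760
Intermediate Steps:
s*(-218 + Q) - 316 = -364*(-218 - 241) - 316 = -364*(-459) - 316 = 167076 - 316 = 166760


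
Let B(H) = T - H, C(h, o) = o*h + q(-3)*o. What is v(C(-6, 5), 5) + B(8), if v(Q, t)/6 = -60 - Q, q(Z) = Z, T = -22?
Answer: -120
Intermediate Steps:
C(h, o) = -3*o + h*o (C(h, o) = o*h - 3*o = h*o - 3*o = -3*o + h*o)
B(H) = -22 - H
v(Q, t) = -360 - 6*Q (v(Q, t) = 6*(-60 - Q) = -360 - 6*Q)
v(C(-6, 5), 5) + B(8) = (-360 - 30*(-3 - 6)) + (-22 - 1*8) = (-360 - 30*(-9)) + (-22 - 8) = (-360 - 6*(-45)) - 30 = (-360 + 270) - 30 = -90 - 30 = -120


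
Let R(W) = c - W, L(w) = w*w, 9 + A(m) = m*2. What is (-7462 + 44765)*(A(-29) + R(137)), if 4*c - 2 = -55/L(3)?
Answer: -275333443/36 ≈ -7.6482e+6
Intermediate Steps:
A(m) = -9 + 2*m (A(m) = -9 + m*2 = -9 + 2*m)
L(w) = w²
c = -37/36 (c = ½ + (-55/(3²))/4 = ½ + (-55/9)/4 = ½ + (-55*⅑)/4 = ½ + (¼)*(-55/9) = ½ - 55/36 = -37/36 ≈ -1.0278)
R(W) = -37/36 - W
(-7462 + 44765)*(A(-29) + R(137)) = (-7462 + 44765)*((-9 + 2*(-29)) + (-37/36 - 1*137)) = 37303*((-9 - 58) + (-37/36 - 137)) = 37303*(-67 - 4969/36) = 37303*(-7381/36) = -275333443/36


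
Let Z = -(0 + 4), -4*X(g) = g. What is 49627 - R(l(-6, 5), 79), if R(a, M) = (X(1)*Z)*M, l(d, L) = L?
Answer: 49548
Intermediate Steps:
X(g) = -g/4
Z = -4 (Z = -1*4 = -4)
R(a, M) = M (R(a, M) = (-¼*1*(-4))*M = (-¼*(-4))*M = 1*M = M)
49627 - R(l(-6, 5), 79) = 49627 - 1*79 = 49627 - 79 = 49548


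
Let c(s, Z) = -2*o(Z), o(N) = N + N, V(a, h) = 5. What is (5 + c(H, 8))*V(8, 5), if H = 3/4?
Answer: -135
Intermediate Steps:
H = 3/4 (H = 3*(1/4) = 3/4 ≈ 0.75000)
o(N) = 2*N
c(s, Z) = -4*Z
(5 + c(H, 8))*V(8, 5) = (5 - 4*8)*5 = (5 - 32)*5 = -27*5 = -135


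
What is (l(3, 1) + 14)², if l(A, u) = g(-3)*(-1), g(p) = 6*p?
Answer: 1024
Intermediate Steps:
l(A, u) = 18 (l(A, u) = (6*(-3))*(-1) = -18*(-1) = 18)
(l(3, 1) + 14)² = (18 + 14)² = 32² = 1024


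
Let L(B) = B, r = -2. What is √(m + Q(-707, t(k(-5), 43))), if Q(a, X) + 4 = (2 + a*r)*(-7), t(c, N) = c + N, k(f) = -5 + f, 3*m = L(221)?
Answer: I*√88581/3 ≈ 99.208*I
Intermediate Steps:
m = 221/3 (m = (⅓)*221 = 221/3 ≈ 73.667)
t(c, N) = N + c
Q(a, X) = -18 + 14*a (Q(a, X) = -4 + (2 + a*(-2))*(-7) = -4 + (2 - 2*a)*(-7) = -4 + (-14 + 14*a) = -18 + 14*a)
√(m + Q(-707, t(k(-5), 43))) = √(221/3 + (-18 + 14*(-707))) = √(221/3 + (-18 - 9898)) = √(221/3 - 9916) = √(-29527/3) = I*√88581/3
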